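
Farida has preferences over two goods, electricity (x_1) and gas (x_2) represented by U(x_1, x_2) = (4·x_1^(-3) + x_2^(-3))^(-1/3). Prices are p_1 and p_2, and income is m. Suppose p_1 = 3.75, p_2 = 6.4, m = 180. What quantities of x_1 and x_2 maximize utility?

From the CES first-order condition, 4·(x_2/x_1)^(4) = p_1/p_2.
Hence x_2/x_1 = ((1/4)·p_1/p_2)^(1/(4)), i.e. raised to the 0.25 power.
With the ratio pinned down, the budget gives x_1* = m/(p_1 + p_2·(x_2/x_1)) and x_2* = (x_2/x_1)·x_1*.
Numerically x_2/x_1 = 0.618654, so x_1* = 180/(3.75 + 6.4·0.618654) = 23.3482 and x_2* = 0.618654·23.3482 = 14.4444.

x_1* = 23.3482, x_2* = 14.4444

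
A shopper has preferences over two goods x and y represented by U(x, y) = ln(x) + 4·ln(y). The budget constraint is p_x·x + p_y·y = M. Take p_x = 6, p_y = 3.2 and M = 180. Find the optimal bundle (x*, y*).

x* = 6, y* = 45

MU_x/MU_y = (y)/(4·x); tangency sets this equal to p_x/p_y.
So p_y·y = 4·p_x·x; combined with the budget, a share 0.2 of income goes to x.
Demand: x*(p_x,p_y,M) = 0.2·M/p_x and y* = 0.8·M/p_y.
At p_x=6, p_y=3.2, M=180: x* = 0.2·180/6 = 6, y* = 45.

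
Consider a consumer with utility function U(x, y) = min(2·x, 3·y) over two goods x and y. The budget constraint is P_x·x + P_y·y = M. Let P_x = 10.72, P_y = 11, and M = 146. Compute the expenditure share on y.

Leontief preferences: the optimum is at the kink where x/3 = y/2, i.e. y = (2/3)·x.
Budget: P_x·x + P_y·(2/3)·x = M, so (3·P_x + 2·P_y)·x = 3·M.
Demand: x*(P_x,P_y,M) = 3·M/(3·P_x + 2·P_y), y* = 2·M/(3·P_x + 2·P_y).
Here 3·10.72 + 2·11 = 54.16, giving x* = 8.0871 and y* = 5.3914.
Expenditure on y: 11·5.3914 = 59.3058; share = 0.4062.

share on y = 0.4062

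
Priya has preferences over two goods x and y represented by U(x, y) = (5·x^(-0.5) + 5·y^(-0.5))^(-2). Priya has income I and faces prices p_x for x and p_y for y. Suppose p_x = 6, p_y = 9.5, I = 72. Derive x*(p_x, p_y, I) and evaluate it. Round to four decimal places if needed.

MU_x ∝ 5·x^(-1.5), MU_y ∝ 5·y^(-1.5), so MRS = (y/x)^(1.5) = p_x/p_y.
Solve for the ratio: y/x = [p_x/p_y]^(2/3).
Substitute y = (y/x)·x into the budget: x* = I/(p_x + p_y·(y/x)).
Numerically y/x = 0.736125, so x* = 72/(6 + 9.5·0.736125) = 5.5414.

x* = 5.5414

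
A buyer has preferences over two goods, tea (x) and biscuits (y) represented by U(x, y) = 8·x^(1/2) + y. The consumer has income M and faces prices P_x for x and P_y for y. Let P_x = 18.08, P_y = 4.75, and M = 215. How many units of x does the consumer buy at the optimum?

MU_x = 4/√x, MU_y = 1. Tangency: 4/√x = P_x/P_y.
Thus x* = (4·P_y/P_x)² — independent of M — with the rest of income spent on y.
Plugging in: x* = (4·4.75/18.08)² = 1.1044.

x* = 1.1044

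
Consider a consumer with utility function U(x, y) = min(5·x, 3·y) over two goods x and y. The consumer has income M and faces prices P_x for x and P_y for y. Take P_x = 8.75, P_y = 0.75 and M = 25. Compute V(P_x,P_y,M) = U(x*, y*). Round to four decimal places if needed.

V = 12.5

Here 3·8.75 + 5·0.75 = 30, giving x* = 2.5 and y* = 4.1667.
Utility at the optimum: U(2.5, 4.1667) = 12.5.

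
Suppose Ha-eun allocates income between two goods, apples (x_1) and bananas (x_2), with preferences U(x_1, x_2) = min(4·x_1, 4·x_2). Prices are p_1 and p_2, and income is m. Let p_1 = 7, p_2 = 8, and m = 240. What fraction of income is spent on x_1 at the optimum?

share on x_1 = 0.4667

Leontief preferences: the optimum is at the kink where x_1/4 = x_2/4, i.e. x_2 = x_1.
Budget: p_1·x_1 + p_2·x_1 = m, so (4·p_1 + 4·p_2)·x_1 = 4·m.
Demand: x_1*(p_1,p_2,m) = 4·m/(4·p_1 + 4·p_2), x_2* = 4·m/(4·p_1 + 4·p_2).
Here 4·7 + 4·8 = 60, giving x_1* = 16 and x_2* = 16.
Expenditure on x_1: 7·16 = 112; share = 0.4667.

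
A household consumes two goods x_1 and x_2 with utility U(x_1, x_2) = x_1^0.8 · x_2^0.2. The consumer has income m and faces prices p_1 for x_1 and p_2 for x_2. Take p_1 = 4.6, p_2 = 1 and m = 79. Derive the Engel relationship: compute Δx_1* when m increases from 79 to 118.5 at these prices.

MU_x_1/MU_x_2 = (0.8·x_2)/(0.2·x_1); tangency sets this equal to p_1/p_2.
So 0.8·p_2·x_2 = 0.2·p_1·x_1; combined with the budget, a share 0.8 of income goes to x_1.
Demand: x_1*(p_1,p_2,m) = 0.8·m/p_1 and x_2* = 0.2·m/p_2.
At p_1=4.6, p_2=1, m=79: x_1* = 0.8·79/4.6 = 13.7391.
At m' = 118.5: x_1* = 20.6087. Change: 20.6087 − 13.7391 = 6.8696.

Δx_1* = 6.8696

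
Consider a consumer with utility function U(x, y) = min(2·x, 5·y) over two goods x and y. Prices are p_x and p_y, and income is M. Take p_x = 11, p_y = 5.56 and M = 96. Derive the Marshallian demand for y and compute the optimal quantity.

y* = 2.9038

Leontief preferences: the optimum is at the kink where x/5 = y/2, i.e. y = (2/5)·x.
Budget: p_x·x + p_y·(2/5)·x = M, so (5·p_x + 2·p_y)·x = 5·M.
Demand: x*(p_x,p_y,M) = 5·M/(5·p_x + 2·p_y), y* = 2·M/(5·p_x + 2·p_y).
Here 5·11 + 2·5.56 = 66.12, giving y* = 2.9038.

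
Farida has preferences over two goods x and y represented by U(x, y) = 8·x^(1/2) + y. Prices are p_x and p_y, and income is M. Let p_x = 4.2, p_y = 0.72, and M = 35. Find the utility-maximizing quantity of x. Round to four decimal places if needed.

x* = 0.4702

MU_x = 4/√x, MU_y = 1. Tangency: 4/√x = p_x/p_y.
Thus x* = (4·p_y/p_x)² — independent of M — with the rest of income spent on y.
Plugging in: x* = (4·0.72/4.2)² = 0.4702.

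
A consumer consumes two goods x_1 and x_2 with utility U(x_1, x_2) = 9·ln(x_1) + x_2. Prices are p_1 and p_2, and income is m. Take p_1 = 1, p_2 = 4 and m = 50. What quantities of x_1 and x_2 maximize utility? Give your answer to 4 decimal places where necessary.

x_1* = 36, x_2* = 3.5

Set MRS = p_1/p_2: (9/x_1)/1 = p_1/p_2.
So x_1*(p_1,p_2) = 9·p_2/p_1, independent of income; and x_2* = (m − 9·p_2)/p_2.
At the given prices: x_1* = 9·4/1 = 36, and x_2* = 3.5.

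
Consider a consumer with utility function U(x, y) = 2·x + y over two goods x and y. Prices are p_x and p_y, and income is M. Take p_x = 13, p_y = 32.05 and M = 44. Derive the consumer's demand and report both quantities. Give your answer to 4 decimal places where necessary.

x* = 3.3846, y* = 0

Linear utility — the consumer picks whichever good has higher MU/price: 2/13 = 0.1538 vs 1/32.05 = 0.0312.
x gives more utility per dollar, so spend all income on x: x* = M/p_x, y* = 0.
Numerically: x* = 3.3846, y* = 0.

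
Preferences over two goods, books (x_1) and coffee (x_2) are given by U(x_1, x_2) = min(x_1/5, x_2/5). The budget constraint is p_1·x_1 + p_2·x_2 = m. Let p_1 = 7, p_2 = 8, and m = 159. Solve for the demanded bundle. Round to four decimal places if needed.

x_1* = 10.6, x_2* = 10.6

Demand: x_1*(p_1,p_2,m) = 5·m/(5·p_1 + 5·p_2), x_2* = 5·m/(5·p_1 + 5·p_2).
Here 5·7 + 5·8 = 75, giving x_1* = 10.6 and x_2* = 10.6.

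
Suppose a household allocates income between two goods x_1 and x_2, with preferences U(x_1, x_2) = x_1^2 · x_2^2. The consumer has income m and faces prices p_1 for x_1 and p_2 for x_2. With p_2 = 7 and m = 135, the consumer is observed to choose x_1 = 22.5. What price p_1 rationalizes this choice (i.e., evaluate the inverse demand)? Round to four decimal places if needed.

Tangency: MRS = x_2/x_1 = p_1/p_2.
Rearranging, p_2·x_2 = p_1·x_1. Substituting into the budget gives p_1·x_1·(1 + 1) = m.
Demand: x_1*(p_1,p_2,m) = 0.5·m/p_1 and x_2* = 0.5·m/p_2.
Set x_1* = 22.5 in the demand function and solve for p_1: p_1 = 3.

p_1 = 3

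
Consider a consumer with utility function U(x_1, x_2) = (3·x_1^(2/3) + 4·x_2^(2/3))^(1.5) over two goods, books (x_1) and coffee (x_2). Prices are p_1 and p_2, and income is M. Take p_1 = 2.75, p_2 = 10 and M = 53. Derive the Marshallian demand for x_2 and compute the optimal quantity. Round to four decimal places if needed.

From the CES first-order condition, (3/4)·(x_2/x_1)^(1/3) = p_1/p_2.
Solve for the ratio: x_2/x_1 = [(4/3)·p_1/p_2]^(3).
With the ratio pinned down, the budget gives x_1* = M/(p_1 + p_2·(x_2/x_1)) and x_2* = (x_2/x_1)·x_1*.
Numerically x_2/x_1 = 0.049296, so x_1* = 53/(2.75 + 10·0.049296) = 16.3431 and x_2* = 0.049296·16.3431 = 0.8057.

x_2* = 0.8057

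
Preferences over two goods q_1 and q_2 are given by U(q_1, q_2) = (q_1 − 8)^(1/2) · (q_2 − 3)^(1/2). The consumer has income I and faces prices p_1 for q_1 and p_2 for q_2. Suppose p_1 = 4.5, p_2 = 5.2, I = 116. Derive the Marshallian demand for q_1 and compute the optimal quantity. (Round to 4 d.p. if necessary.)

q_1* = 15.1556

This is Cobb-Douglas in (q_1−8, q_2−3): tangency gives 0.5·p_2·(q_2−3) = 0.5·p_1·(q_1−8).
Substituting into the budget: q_1* = 8 + 0.5·(I − 8·p_1 − 3·p_2)/p_1, and q_2* = 3 + 0.5·(…)/p_2.
Discretionary income = 116 − 8·4.5 − 3·5.2 = 64.4; q_1* = 8 + 0.5·64.4/4.5 = 15.1556.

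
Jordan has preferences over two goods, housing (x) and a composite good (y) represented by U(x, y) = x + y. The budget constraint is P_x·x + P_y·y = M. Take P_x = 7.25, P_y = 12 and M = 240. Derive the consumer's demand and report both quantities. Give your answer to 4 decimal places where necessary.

x* = 33.1034, y* = 0

Perfect substitutes: compare marginal utility per dollar. 1/P_x vs 1/P_y → 0.1379 vs 0.0833.
x gives more utility per dollar, so spend all income on x: x* = M/P_x, y* = 0.
Numerically: x* = 33.1034, y* = 0.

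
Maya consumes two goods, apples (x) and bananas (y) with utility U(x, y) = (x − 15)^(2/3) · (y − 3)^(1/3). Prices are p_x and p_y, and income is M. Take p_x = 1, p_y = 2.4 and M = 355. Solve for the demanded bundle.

x* = 236.8667, y* = 49.2222

MRS = 2·(y−3)/(x−15). Tangency with p_x/p_y gives y−3 = (1/2)·(p_x/p_y)·(x−15).
After buying the subsistence bundle (15, 3), a share 2/3 of the remaining income goes to x: x* = 15 + 2/3·(M − 15p_x − 3p_y)/p_x.
Discretionary income = 355 − 15·1 − 3·2.4 = 332.8; x* = 15 + 2/3·332.8/1 = 236.8667; y* = 3 + 1/3·332.8/2.4 = 49.2222.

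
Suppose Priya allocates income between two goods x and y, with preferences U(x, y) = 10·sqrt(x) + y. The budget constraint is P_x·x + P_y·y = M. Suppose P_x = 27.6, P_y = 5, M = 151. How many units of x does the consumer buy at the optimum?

x* = 0.8205

MU_x = 5/√x, MU_y = 1. Tangency: 5/√x = P_x/P_y.
Thus x* = (5·P_y/P_x)² — independent of M — with the rest of income spent on y.
Plugging in: x* = (5·5/27.6)² = 0.8205.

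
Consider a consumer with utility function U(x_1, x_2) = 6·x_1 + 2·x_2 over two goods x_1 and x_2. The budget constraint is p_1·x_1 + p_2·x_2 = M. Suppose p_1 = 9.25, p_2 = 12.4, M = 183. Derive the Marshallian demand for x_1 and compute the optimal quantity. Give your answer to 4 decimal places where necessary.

Perfect substitutes: compare marginal utility per dollar. 6/p_1 vs 2/p_2 → 0.6486 vs 0.1613.
x_1 gives more utility per dollar, so spend all income on x_1: x_1* = M/p_1, x_2* = 0.
Numerically: x_1* = 19.7838, x_2* = 0.

x_1* = 19.7838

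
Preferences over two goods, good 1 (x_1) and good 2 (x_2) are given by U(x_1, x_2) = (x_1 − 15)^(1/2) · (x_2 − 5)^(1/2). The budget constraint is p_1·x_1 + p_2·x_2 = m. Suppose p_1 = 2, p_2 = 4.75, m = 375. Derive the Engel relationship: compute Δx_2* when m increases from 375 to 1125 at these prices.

Δx_2* = 78.9474

After buying the subsistence bundle (15, 5), a share 0.5 of the remaining income goes to x_1: x_1* = 15 + 0.5·(m − 15p_1 − 5p_2)/p_1.
Discretionary income = 375 − 15·2 − 5·4.75 = 321.25; x_2* = 5 + 0.5·321.25/4.75 = 38.8158.
At m' = 1125: x_2* = 117.7632. Change: 117.7632 − 38.8158 = 78.9474.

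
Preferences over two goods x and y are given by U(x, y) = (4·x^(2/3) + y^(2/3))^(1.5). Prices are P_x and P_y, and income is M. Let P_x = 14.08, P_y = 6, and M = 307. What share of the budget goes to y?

share on y = 0.0792

From the CES first-order condition, 4·(y/x)^(1/3) = P_x/P_y.
Hence y/x = ((1/4)·P_x/P_y)^(1/(1/3)), i.e. raised to the 3 power.
Substitute y = (y/x)·x into the budget: x* = M/(P_x + P_y·(y/x)).
Numerically y/x = 0.201918, so x* = 307/(14.08 + 6·0.201918) = 20.0765 and y* = 0.201918·20.0765 = 4.0538.
Expenditure on y: 6·4.0538 = 24.3228; share = 0.0792.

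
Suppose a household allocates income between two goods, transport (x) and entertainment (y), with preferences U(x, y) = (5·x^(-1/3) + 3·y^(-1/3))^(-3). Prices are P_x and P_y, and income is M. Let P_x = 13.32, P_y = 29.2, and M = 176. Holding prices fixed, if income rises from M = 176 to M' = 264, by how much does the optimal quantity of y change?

Δy* = 1.3664

MU_x ∝ 5·x^(-4/3), MU_y ∝ 3·y^(-4/3), so MRS = (5/3)·(y/x)^(4/3) = P_x/P_y.
Solve for the ratio: y/x = [(3/5)·P_x/P_y]^(0.75).
Substitute y = (y/x)·x into the budget: x* = M/(P_x + P_y·(y/x)).
Numerically y/x = 0.378403, so x* = 176/(13.32 + 29.2·0.378403) = 7.2222 and y* = 0.378403·7.2222 = 2.7329.
At M' = 264: y* = 4.0993. Change: 4.0993 − 2.7329 = 1.3664.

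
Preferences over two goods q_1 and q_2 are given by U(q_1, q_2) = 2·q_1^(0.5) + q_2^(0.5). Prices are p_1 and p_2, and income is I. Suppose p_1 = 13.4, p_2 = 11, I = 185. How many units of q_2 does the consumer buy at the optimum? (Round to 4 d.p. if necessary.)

MRS = MU_q_1/MU_q_2 = 2·(q_2/q_1)^(0.5). Set equal to p_1/p_2.
Solve for the ratio: q_2/q_1 = [(1/2)·p_1/p_2]^(2).
With the ratio pinned down, the budget gives q_1* = I/(p_1 + p_2·(q_2/q_1)) and q_2* = (q_2/q_1)·q_1*.
Numerically q_2/q_1 = 0.370992, so q_1* = 185/(13.4 + 11·0.370992) = 10.583 and q_2* = 0.370992·10.583 = 3.9262.

q_2* = 3.9262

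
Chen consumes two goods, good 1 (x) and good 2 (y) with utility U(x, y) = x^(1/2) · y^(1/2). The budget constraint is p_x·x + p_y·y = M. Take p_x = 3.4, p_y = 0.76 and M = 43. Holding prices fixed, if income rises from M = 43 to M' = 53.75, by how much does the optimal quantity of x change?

MU_x/MU_y = (0.5·y)/(0.5·x); tangency sets this equal to p_x/p_y.
So 0.5·p_y·y = 0.5·p_x·x; combined with the budget, a share 0.5 of income goes to x.
Demand: x*(p_x,p_y,M) = 0.5·M/p_x and y* = 0.5·M/p_y.
At p_x=3.4, p_y=0.76, M=43: x* = 0.5·43/3.4 = 6.3235.
At M' = 53.75: x* = 7.9044. Change: 7.9044 − 6.3235 = 1.5809.

Δx* = 1.5809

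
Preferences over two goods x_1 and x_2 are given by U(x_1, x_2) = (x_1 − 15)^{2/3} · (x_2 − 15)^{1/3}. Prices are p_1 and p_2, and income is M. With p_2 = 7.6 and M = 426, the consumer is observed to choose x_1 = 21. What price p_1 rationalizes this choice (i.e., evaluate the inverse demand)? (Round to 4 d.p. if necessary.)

MRS = 2·(x_2−15)/(x_1−15). Tangency with p_1/p_2 gives x_2−15 = (1/2)·(p_1/p_2)·(x_1−15).
After buying the subsistence bundle (15, 15), a share 2/3 of the remaining income goes to x_1: x_1* = 15 + 2/3·(M − 15p_1 − 15p_2)/p_1.
Set x_1* = 21 in the demand function and solve for p_1: p_1 = 13.

p_1 = 13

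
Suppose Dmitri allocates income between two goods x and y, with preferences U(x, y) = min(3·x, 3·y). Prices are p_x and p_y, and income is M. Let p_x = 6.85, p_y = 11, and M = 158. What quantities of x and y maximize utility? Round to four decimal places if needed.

With perfect complements, no substitution: consume in ratio x:y = 3:3.
Budget: p_x·x + p_y·x = M, so (3·p_x + 3·p_y)·x = 3·M.
Demand: x*(p_x,p_y,M) = 3·M/(3·p_x + 3·p_y), y* = 3·M/(3·p_x + 3·p_y).
Here 3·6.85 + 3·11 = 53.55, giving x* = 8.8515 and y* = 8.8515.

x* = 8.8515, y* = 8.8515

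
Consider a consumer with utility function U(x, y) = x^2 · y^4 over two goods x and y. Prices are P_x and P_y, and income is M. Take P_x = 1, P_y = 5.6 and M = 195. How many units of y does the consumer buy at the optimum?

y* = 23.2143

Tangency: MRS = (1/2)·y/x = P_x/P_y.
So 2·P_y·y = 4·P_x·x; combined with the budget, a share 1/3 of income goes to x.
Demand: x*(P_x,P_y,M) = 1/3·M/P_x and y* = 2/3·M/P_y.
At P_x=1, P_y=5.6, M=195: y* = 2/3·195/5.6 = 23.2143.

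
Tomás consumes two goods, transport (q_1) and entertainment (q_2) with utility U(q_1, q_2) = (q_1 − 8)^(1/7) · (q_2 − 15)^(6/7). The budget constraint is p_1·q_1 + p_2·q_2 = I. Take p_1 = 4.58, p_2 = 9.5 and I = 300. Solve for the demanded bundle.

q_1* = 11.7698, q_2* = 25.9047

MRS = (1/6)·(q_2−15)/(q_1−8). Tangency with p_1/p_2 gives q_2−15 = 6·(p_1/p_2)·(q_1−8).
Substituting into the budget: q_1* = 8 + 1/7·(I − 8·p_1 − 15·p_2)/p_1, and q_2* = 15 + 6/7·(…)/p_2.
Discretionary income = 300 − 8·4.58 − 15·9.5 = 120.86; q_1* = 8 + 1/7·120.86/4.58 = 11.7698; q_2* = 15 + 6/7·120.86/9.5 = 25.9047.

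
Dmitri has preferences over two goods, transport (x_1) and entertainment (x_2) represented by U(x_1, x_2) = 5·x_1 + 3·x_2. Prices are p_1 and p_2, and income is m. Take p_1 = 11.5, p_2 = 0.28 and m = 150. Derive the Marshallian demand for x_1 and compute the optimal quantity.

Linear utility — the consumer picks whichever good has higher MU/price: 5/11.5 = 0.4348 vs 3/0.28 = 10.7143.
x_2 gives more utility per dollar, so spend all income on x_2: x_2* = m/p_2, x_1* = 0.
Numerically: x_1* = 0, x_2* = 535.7143.

x_1* = 0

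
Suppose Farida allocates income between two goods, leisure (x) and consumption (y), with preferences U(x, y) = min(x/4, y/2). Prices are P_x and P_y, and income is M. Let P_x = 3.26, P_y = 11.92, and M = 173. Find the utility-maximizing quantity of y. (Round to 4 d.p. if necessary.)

y* = 9.3818

With perfect complements, no substitution: consume in ratio x:y = 4:2.
Budget: P_x·x + P_y·(1/2)·x = M, so (4·P_x + 2·P_y)·x = 4·M.
Demand: x*(P_x,P_y,M) = 4·M/(4·P_x + 2·P_y), y* = 2·M/(4·P_x + 2·P_y).
Here 4·3.26 + 2·11.92 = 36.88, giving y* = 9.3818.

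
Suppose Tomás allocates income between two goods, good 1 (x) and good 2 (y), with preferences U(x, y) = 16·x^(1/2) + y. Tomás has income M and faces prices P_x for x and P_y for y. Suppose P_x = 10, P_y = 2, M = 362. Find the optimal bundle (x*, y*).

Set MRS = P_x/P_y: 8·x^(−1/2) = P_x/P_y.
Solve: √x = 8·P_y/P_x, so x*(P_x,P_y) = (8·P_y/P_x)², and y* = (M − P_x·x*)/P_y.
Plugging in: x* = (8·2/10)² = 2.56, y* = 168.2.

x* = 2.56, y* = 168.2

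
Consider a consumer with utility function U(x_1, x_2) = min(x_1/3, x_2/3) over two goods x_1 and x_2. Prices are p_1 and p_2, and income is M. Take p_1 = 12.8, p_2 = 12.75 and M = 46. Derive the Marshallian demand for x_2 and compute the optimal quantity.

x_2* = 1.8004

With perfect complements, no substitution: consume in ratio x_1:x_2 = 3:3.
Budget: p_1·x_1 + p_2·x_1 = M, so (3·p_1 + 3·p_2)·x_1 = 3·M.
Demand: x_1*(p_1,p_2,M) = 3·M/(3·p_1 + 3·p_2), x_2* = 3·M/(3·p_1 + 3·p_2).
Here 3·12.8 + 3·12.75 = 76.65, giving x_2* = 1.8004.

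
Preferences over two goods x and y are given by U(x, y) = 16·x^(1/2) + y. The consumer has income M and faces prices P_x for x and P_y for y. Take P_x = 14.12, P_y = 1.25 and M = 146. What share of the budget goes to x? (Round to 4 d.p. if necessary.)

Set MRS = P_x/P_y: 8·x^(−1/2) = P_x/P_y.
Solve: √x = 8·P_y/P_x, so x*(P_x,P_y) = (8·P_y/P_x)², and y* = (M − P_x·x*)/P_y.
Plugging in: x* = (8·1.25/14.12)² = 0.5016, y* = 111.1343.
Expenditure on x: 14.12·0.5016 = 7.0822; share = 0.0485.

share on x = 0.0485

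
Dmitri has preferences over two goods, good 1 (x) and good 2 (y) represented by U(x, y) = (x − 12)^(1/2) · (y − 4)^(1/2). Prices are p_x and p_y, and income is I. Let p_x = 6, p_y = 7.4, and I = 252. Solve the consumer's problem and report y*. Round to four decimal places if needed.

Let x' = x−12, y' = y−4. MRS = y'/x' = p_x/p_y.
Substituting into the budget: x* = 12 + 0.5·(I − 12·p_x − 4·p_y)/p_x, and y* = 4 + 0.5·(…)/p_y.
Discretionary income = 252 − 12·6 − 4·7.4 = 150.4; y* = 4 + 0.5·150.4/7.4 = 14.1622.

y* = 14.1622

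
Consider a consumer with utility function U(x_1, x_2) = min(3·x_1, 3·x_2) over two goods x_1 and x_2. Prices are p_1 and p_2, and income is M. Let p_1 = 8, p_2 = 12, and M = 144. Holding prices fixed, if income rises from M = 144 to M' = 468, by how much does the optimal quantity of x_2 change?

Δx_2* = 16.2

With perfect complements, no substitution: consume in ratio x_1:x_2 = 3:3.
Budget: p_1·x_1 + p_2·x_1 = M, so (3·p_1 + 3·p_2)·x_1 = 3·M.
Demand: x_1*(p_1,p_2,M) = 3·M/(3·p_1 + 3·p_2), x_2* = 3·M/(3·p_1 + 3·p_2).
Here 3·8 + 3·12 = 60, giving x_2* = 7.2.
At M' = 468: x_2* = 23.4. Change: 23.4 − 7.2 = 16.2.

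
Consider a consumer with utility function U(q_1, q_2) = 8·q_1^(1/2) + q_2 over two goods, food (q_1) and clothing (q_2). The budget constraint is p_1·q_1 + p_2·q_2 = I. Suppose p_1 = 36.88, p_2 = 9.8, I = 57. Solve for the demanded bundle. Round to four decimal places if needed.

Utility is quasi-linear in q_2; the FOC for q_1 is 4/√q_1 = p_1/p_2.
Thus q_1* = (4·p_2/p_1)² — independent of I — with the rest of income spent on q_2.
Plugging in: q_1* = (4·9.8/36.88)² = 1.1298, q_2* = 1.5647.

q_1* = 1.1298, q_2* = 1.5647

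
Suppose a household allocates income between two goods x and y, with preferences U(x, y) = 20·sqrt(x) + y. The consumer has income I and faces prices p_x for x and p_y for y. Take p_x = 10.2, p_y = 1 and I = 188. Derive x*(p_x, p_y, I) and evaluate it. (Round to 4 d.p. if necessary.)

x* = 0.9612

MU_x = 10/√x, MU_y = 1. Tangency: 10/√x = p_x/p_y.
Thus x* = (10·p_y/p_x)² — independent of I — with the rest of income spent on y.
Plugging in: x* = (10·1/10.2)² = 0.9612.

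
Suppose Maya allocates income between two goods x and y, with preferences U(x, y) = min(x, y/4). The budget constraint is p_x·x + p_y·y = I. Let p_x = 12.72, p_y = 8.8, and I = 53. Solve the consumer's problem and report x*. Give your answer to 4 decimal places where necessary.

x* = 1.106

With perfect complements, no substitution: consume in ratio x:y = 1:4.
Budget: p_x·x + p_y·4·x = I, so (p_x + 4·p_y)·x = I.
Demand: x*(p_x,p_y,I) = I/(p_x + 4·p_y), y* = 4·I/(p_x + 4·p_y).
Here 12.72 + 4·8.8 = 47.92, giving x* = 1.106.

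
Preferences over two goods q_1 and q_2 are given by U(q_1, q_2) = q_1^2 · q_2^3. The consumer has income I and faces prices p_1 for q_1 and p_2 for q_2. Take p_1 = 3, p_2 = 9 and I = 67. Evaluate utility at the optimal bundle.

V = 7111.7701

MU_q_1/MU_q_2 = (2·q_2)/(3·q_1); tangency sets this equal to p_1/p_2.
Rearranging, p_2·q_2 = (3/2)·p_1·q_1. Substituting into the budget gives p_1·q_1·(1 + (3/2)) = I.
Demand: q_1*(p_1,p_2,I) = 0.4·I/p_1 and q_2* = 0.6·I/p_2.
At p_1=3, p_2=9, I=67: q_1* = 0.4·67/3 = 8.9333, q_2* = 4.4667.
Utility at the optimum: U(8.9333, 4.4667) = 7111.7701.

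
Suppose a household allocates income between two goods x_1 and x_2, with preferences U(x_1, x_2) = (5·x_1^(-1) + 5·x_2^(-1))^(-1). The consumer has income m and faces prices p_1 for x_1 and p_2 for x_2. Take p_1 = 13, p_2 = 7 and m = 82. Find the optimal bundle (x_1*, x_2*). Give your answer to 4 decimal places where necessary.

MU_x_1 ∝ 5·x_1^(-2), MU_x_2 ∝ 5·x_2^(-2), so MRS = (x_2/x_1)^(2) = p_1/p_2.
Solve for the ratio: x_2/x_1 = [p_1/p_2]^(0.5).
With the ratio pinned down, the budget gives x_1* = m/(p_1 + p_2·(x_2/x_1)) and x_2* = (x_2/x_1)·x_1*.
Numerically x_2/x_1 = 1.36277, so x_1* = 82/(13 + 7·1.36277) = 3.6381 and x_2* = 1.36277·3.6381 = 4.9579.

x_1* = 3.6381, x_2* = 4.9579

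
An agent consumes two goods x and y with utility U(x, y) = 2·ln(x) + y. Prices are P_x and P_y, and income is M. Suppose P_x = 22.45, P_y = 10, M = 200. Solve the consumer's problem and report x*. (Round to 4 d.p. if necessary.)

x* = 0.8909

MU_x = 2/x, MU_y = 1. Tangency: 2/x = P_x/P_y.
So x*(P_x,P_y) = 2·P_y/P_x, independent of income; and y* = (M − 2·P_y)/P_y.
At the given prices: x* = 2·10/22.45 = 0.8909.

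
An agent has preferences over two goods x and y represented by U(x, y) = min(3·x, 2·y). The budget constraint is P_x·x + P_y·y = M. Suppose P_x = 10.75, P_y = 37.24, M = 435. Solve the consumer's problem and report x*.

Leontief preferences: the optimum is at the kink where x/2 = y/3, i.e. y = (3/2)·x.
Budget: P_x·x + P_y·(3/2)·x = M, so (2·P_x + 3·P_y)·x = 2·M.
Demand: x*(P_x,P_y,M) = 2·M/(2·P_x + 3·P_y), y* = 3·M/(2·P_x + 3·P_y).
Here 2·10.75 + 3·37.24 = 133.22, giving x* = 6.5306.

x* = 6.5306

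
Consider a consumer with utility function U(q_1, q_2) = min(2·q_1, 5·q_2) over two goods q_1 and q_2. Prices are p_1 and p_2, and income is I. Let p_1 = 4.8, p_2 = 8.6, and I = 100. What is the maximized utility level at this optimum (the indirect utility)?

Demand: q_1*(p_1,p_2,I) = 5·I/(5·p_1 + 2·p_2), q_2* = 2·I/(5·p_1 + 2·p_2).
Here 5·4.8 + 2·8.6 = 41.2, giving q_1* = 12.1359 and q_2* = 4.8544.
Utility at the optimum: U(12.1359, 4.8544) = 24.2718.

V = 24.2718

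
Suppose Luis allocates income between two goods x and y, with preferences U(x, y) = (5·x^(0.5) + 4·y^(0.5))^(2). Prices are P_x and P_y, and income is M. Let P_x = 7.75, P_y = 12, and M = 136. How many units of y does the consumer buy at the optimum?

y* = 3.3145

MU_x ∝ 5·x^(-0.5), MU_y ∝ 4·y^(-0.5), so MRS = (5/4)·(y/x)^(0.5) = P_x/P_y.
Hence y/x = ((4/5)·P_x/P_y)^(1/(0.5)), i.e. raised to the 2 power.
With the ratio pinned down, the budget gives x* = M/(P_x + P_y·(y/x)) and y* = (y/x)·x*.
Numerically y/x = 0.266944, so x* = 136/(7.75 + 12·0.266944) = 12.4163 and y* = 0.266944·12.4163 = 3.3145.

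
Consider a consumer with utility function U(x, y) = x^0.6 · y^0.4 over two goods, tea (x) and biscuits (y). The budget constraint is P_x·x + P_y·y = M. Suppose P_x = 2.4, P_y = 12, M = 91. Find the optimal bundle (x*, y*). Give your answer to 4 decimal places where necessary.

The MRS is (3/2)·y/x. Set MRS = P_x/P_y.
Rearranging, P_y·y = (2/3)·P_x·x. Substituting into the budget gives P_x·x·(1 + (2/3)) = M.
Demand: x*(P_x,P_y,M) = 0.6·M/P_x and y* = 0.4·M/P_y.
At P_x=2.4, P_y=12, M=91: x* = 0.6·91/2.4 = 22.75, y* = 3.0333.

x* = 22.75, y* = 3.0333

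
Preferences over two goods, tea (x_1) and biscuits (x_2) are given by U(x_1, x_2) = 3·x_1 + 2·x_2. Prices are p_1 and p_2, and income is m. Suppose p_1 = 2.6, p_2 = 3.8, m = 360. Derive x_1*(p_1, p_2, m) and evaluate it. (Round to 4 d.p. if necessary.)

x_1* = 138.4615

Perfect substitutes: compare marginal utility per dollar. 3/p_1 vs 2/p_2 → 1.1538 vs 0.5263.
x_1 gives more utility per dollar, so spend all income on x_1: x_1* = m/p_1, x_2* = 0.
Numerically: x_1* = 138.4615, x_2* = 0.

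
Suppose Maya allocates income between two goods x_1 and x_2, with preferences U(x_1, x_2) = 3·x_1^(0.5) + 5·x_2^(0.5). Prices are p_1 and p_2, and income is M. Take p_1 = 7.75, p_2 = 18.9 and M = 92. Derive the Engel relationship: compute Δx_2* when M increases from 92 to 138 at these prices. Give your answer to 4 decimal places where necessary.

Δx_2* = 1.296

MRS = MU_x_1/MU_x_2 = (3/5)·(x_2/x_1)^(0.5). Set equal to p_1/p_2.
Solve for the ratio: x_2/x_1 = [(5/3)·p_1/p_2]^(2).
Substitute x_2 = (x_2/x_1)·x_1 into the budget: x_1* = M/(p_1 + p_2·(x_2/x_1)).
Numerically x_2/x_1 = 0.467065, so x_1* = 92/(7.75 + 18.9·0.467065) = 5.5497 and x_2* = 0.467065·5.5497 = 2.5921.
At M' = 138: x_2* = 3.8881. Change: 3.8881 − 2.5921 = 1.296.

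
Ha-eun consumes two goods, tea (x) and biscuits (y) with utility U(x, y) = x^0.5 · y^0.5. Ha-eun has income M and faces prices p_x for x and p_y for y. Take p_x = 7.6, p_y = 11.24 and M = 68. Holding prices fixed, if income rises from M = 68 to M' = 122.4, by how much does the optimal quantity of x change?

Δx* = 3.5789

Tangency: MRS = y/x = p_x/p_y.
So 0.5·p_y·y = 0.5·p_x·x; combined with the budget, a share 0.5 of income goes to x.
Demand: x*(p_x,p_y,M) = 0.5·M/p_x and y* = 0.5·M/p_y.
At p_x=7.6, p_y=11.24, M=68: x* = 0.5·68/7.6 = 4.4737.
At M' = 122.4: x* = 8.0526. Change: 8.0526 − 4.4737 = 3.5789.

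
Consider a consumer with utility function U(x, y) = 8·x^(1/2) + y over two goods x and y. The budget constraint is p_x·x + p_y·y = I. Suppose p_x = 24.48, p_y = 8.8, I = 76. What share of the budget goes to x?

share on x = 0.666

Set MRS = p_x/p_y: 4·x^(−1/2) = p_x/p_y.
Thus x* = (4·p_y/p_x)² — independent of I — with the rest of income spent on y.
Plugging in: x* = (4·8.8/24.48)² = 2.0676, y* = 2.8847.
Expenditure on x: 24.48·2.0676 = 50.6144; share = 0.666.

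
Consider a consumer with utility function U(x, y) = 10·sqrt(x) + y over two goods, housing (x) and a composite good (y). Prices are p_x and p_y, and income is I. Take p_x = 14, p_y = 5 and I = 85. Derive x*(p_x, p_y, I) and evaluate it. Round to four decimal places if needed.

x* = 3.1888

Thus x* = (5·p_y/p_x)² — independent of I — with the rest of income spent on y.
Plugging in: x* = (5·5/14)² = 3.1888.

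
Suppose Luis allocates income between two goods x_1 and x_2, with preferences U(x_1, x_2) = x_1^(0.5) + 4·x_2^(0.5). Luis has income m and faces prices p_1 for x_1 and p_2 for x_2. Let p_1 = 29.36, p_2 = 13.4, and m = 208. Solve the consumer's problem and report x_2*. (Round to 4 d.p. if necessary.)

x_2* = 15.0919

MRS = MU_x_1/MU_x_2 = (1/4)·(x_2/x_1)^(0.5). Set equal to p_1/p_2.
Solve for the ratio: x_2/x_1 = [4·p_1/p_2]^(2).
With the ratio pinned down, the budget gives x_1* = m/(p_1 + p_2·(x_2/x_1)) and x_2* = (x_2/x_1)·x_1*.
Numerically x_2/x_1 = 76.810835, so x_1* = 208/(29.36 + 13.4·76.810835) = 0.1965 and x_2* = 76.810835·0.1965 = 15.0919.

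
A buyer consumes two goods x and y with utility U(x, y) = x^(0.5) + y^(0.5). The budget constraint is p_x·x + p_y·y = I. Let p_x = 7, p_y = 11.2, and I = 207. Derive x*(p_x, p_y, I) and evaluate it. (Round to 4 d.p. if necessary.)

x* = 18.1978

MRS = MU_x/MU_y = (y/x)^(0.5). Set equal to p_x/p_y.
Hence y/x = (p_x/p_y)^(1/(0.5)), i.e. raised to the 2 power.
Substitute y = (y/x)·x into the budget: x* = I/(p_x + p_y·(y/x)).
Numerically y/x = 0.390625, so x* = 207/(7 + 11.2·0.390625) = 18.1978.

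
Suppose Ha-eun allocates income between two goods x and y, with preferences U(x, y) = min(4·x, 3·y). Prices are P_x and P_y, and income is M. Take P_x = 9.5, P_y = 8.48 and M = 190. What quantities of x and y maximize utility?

x* = 9.1317, y* = 12.1756

Here 3·9.5 + 4·8.48 = 62.42, giving x* = 9.1317 and y* = 12.1756.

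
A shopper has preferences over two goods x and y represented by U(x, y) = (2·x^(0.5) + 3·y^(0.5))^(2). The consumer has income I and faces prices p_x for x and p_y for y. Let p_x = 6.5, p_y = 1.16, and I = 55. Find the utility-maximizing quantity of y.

Numerically y/x = 70.646923, so x* = 55/(6.5 + 1.16·70.646923) = 0.6218 and y* = 70.646923·0.6218 = 43.9295.

y* = 43.9295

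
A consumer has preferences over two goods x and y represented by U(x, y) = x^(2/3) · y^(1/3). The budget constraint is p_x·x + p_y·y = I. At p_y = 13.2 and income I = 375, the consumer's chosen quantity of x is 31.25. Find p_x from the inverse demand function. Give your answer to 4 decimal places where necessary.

p_x = 8

Tangency: MRS = 2·y/x = p_x/p_y.
Rearranging, p_y·y = (1/2)·p_x·x. Substituting into the budget gives p_x·x·(1 + (1/2)) = I.
Demand: x*(p_x,p_y,I) = 2/3·I/p_x and y* = 1/3·I/p_y.
Set x* = 31.25 in the demand function and solve for p_x: p_x = 8.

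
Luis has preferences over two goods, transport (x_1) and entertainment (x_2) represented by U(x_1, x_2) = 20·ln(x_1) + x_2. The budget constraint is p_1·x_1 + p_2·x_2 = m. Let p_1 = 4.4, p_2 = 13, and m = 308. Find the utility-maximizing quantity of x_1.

x_1* = 59.0909

MU_x_1 = 20/x_1, MU_x_2 = 1. Tangency: 20/x_1 = p_1/p_2.
So x_1*(p_1,p_2) = 20·p_2/p_1, independent of income; and x_2* = (m − 20·p_2)/p_2.
At the given prices: x_1* = 20·13/4.4 = 59.0909.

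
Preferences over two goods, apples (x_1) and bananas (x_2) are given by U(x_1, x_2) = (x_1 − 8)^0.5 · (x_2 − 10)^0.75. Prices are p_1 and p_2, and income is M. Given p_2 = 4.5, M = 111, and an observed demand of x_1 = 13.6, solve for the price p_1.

This is Cobb-Douglas in (x_1−8, x_2−10): tangency gives 0.5·p_2·(x_2−10) = 0.75·p_1·(x_1−8).
Substituting into the budget: x_1* = 8 + 0.4·(M − 8·p_1 − 10·p_2)/p_1, and x_2* = 10 + 0.6·(…)/p_2.
Set x_1* = 13.6 in the demand function and solve for p_1: p_1 = 3.

p_1 = 3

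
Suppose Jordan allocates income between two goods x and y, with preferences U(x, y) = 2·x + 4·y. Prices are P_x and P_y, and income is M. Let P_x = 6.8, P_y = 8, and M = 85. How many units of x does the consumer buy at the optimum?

Perfect substitutes: compare marginal utility per dollar. 2/P_x vs 4/P_y → 0.2941 vs 0.5.
y gives more utility per dollar, so spend all income on y: y* = M/P_y, x* = 0.
Numerically: x* = 0, y* = 10.625.

x* = 0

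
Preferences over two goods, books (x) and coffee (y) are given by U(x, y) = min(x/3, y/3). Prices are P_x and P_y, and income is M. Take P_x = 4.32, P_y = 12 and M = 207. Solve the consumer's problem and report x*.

x* = 12.6838

With perfect complements, no substitution: consume in ratio x:y = 3:3.
Budget: P_x·x + P_y·x = M, so (3·P_x + 3·P_y)·x = 3·M.
Demand: x*(P_x,P_y,M) = 3·M/(3·P_x + 3·P_y), y* = 3·M/(3·P_x + 3·P_y).
Here 3·4.32 + 3·12 = 48.96, giving x* = 12.6838.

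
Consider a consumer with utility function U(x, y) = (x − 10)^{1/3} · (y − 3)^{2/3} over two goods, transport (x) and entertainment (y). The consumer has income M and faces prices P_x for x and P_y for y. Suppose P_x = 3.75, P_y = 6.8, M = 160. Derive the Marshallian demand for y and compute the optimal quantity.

MRS = (1/2)·(y−3)/(x−10). Tangency with P_x/P_y gives y−3 = 2·(P_x/P_y)·(x−10).
Substituting into the budget: x* = 10 + 1/3·(M − 10·P_x − 3·P_y)/P_x, and y* = 3 + 2/3·(…)/P_y.
Discretionary income = 160 − 10·3.75 − 3·6.8 = 102.1; y* = 3 + 2/3·102.1/6.8 = 13.0098.

y* = 13.0098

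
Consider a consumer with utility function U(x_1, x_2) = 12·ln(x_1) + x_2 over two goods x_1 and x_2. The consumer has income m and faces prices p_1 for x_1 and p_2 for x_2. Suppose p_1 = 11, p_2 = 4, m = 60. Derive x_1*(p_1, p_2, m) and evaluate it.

x_1* = 4.3636

Set MRS = p_1/p_2: (12/x_1)/1 = p_1/p_2.
So x_1*(p_1,p_2) = 12·p_2/p_1, independent of income; and x_2* = (m − 12·p_2)/p_2.
At the given prices: x_1* = 12·4/11 = 4.3636.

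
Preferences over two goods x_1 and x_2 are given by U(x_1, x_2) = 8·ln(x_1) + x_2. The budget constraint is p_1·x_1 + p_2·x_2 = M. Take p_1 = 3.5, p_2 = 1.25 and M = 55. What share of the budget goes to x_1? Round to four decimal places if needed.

So x_1*(p_1,p_2) = 8·p_2/p_1, independent of income; and x_2* = (M − 8·p_2)/p_2.
At the given prices: x_1* = 8·1.25/3.5 = 2.8571, and x_2* = 36.
Expenditure on x_1: 3.5·2.8571 = 10; share = 0.1818.

share on x_1 = 0.1818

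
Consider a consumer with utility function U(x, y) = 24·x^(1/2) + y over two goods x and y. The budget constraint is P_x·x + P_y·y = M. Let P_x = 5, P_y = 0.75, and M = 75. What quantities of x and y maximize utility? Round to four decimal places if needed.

x* = 3.24, y* = 78.4

MU_x = 12/√x, MU_y = 1. Tangency: 12/√x = P_x/P_y.
Solve: √x = 12·P_y/P_x, so x*(P_x,P_y) = (12·P_y/P_x)², and y* = (M − P_x·x*)/P_y.
Plugging in: x* = (12·0.75/5)² = 3.24, y* = 78.4.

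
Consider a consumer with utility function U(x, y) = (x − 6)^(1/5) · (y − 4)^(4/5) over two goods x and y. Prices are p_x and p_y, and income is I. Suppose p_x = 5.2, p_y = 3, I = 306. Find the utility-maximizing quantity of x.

x* = 16.1077

This is Cobb-Douglas in (x−6, y−4): tangency gives 0.2·p_y·(y−4) = 0.8·p_x·(x−6).
After buying the subsistence bundle (6, 4), a share 0.2 of the remaining income goes to x: x* = 6 + 0.2·(I − 6p_x − 4p_y)/p_x.
Discretionary income = 306 − 6·5.2 − 4·3 = 262.8; x* = 6 + 0.2·262.8/5.2 = 16.1077.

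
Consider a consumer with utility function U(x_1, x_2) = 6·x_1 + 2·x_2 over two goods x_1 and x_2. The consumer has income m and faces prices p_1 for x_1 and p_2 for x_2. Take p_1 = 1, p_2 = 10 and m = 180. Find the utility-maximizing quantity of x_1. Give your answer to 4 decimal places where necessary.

Perfect substitutes: compare marginal utility per dollar. 6/p_1 vs 2/p_2 → 6 vs 0.2.
x_1 gives more utility per dollar, so spend all income on x_1: x_1* = m/p_1, x_2* = 0.
Numerically: x_1* = 180, x_2* = 0.

x_1* = 180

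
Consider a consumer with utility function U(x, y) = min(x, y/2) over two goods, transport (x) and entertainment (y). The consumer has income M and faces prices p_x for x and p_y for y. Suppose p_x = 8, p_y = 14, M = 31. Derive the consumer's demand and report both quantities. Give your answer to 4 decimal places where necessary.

Leontief preferences: the optimum is at the kink where x/1 = y/2, i.e. y = 2·x.
Budget: p_x·x + p_y·2·x = M, so (p_x + 2·p_y)·x = M.
Demand: x*(p_x,p_y,M) = M/(p_x + 2·p_y), y* = 2·M/(p_x + 2·p_y).
Here 8 + 2·14 = 36, giving x* = 0.8611 and y* = 1.7222.

x* = 0.8611, y* = 1.7222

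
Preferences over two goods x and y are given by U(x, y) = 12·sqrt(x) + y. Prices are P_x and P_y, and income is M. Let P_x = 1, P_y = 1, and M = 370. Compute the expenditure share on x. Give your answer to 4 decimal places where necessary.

Set MRS = P_x/P_y: 6·x^(−1/2) = P_x/P_y.
Thus x* = (6·P_y/P_x)² — independent of M — with the rest of income spent on y.
Plugging in: x* = (6·1/1)² = 36, y* = 334.
Expenditure on x: 1·36 = 36; share = 0.0973.

share on x = 0.0973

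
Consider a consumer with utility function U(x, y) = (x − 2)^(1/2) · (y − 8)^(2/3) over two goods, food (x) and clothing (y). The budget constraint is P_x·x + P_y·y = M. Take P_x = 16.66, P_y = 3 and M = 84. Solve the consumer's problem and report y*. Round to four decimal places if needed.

y* = 13.0819

Substituting into the budget: x* = 2 + 3/7·(M − 2·P_x − 8·P_y)/P_x, and y* = 8 + 4/7·(…)/P_y.
Discretionary income = 84 − 2·16.66 − 8·3 = 26.68; y* = 8 + 4/7·26.68/3 = 13.0819.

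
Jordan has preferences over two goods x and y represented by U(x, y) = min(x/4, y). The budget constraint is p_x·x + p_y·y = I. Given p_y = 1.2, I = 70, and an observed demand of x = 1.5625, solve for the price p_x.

p_x = 44.5

With perfect complements, no substitution: consume in ratio x:y = 4:1.
Budget: p_x·x + p_y·(1/4)·x = I, so (4·p_x + p_y)·x = 4·I.
Demand: x*(p_x,p_y,I) = 4·I/(4·p_x + p_y), y* = I/(4·p_x + p_y).
Set x* = 1.5625 in the demand function and solve for p_x: p_x = 44.5.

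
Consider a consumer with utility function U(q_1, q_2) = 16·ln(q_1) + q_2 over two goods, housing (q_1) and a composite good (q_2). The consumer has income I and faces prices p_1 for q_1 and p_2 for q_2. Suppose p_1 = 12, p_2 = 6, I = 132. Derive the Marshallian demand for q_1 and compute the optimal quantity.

At the given prices: q_1* = 16·6/12 = 8.

q_1* = 8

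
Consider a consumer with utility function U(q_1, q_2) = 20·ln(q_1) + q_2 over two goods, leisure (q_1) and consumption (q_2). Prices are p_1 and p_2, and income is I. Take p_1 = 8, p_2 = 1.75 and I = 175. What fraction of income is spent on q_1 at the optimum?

share on q_1 = 0.2

Set MRS = p_1/p_2: (20/q_1)/1 = p_1/p_2.
So q_1*(p_1,p_2) = 20·p_2/p_1, independent of income; and q_2* = (I − 20·p_2)/p_2.
At the given prices: q_1* = 20·1.75/8 = 4.375, and q_2* = 80.
Expenditure on q_1: 8·4.375 = 35; share = 0.2.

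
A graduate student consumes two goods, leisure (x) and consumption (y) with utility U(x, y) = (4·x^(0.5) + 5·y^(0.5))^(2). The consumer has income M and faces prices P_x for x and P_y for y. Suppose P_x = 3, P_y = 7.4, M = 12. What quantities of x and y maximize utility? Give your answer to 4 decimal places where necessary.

MU_x ∝ 4·x^(-0.5), MU_y ∝ 5·y^(-0.5), so MRS = (4/5)·(y/x)^(0.5) = P_x/P_y.
Solve for the ratio: y/x = [(5/4)·P_x/P_y]^(2).
Substitute y = (y/x)·x into the budget: x* = M/(P_x + P_y·(y/x)).
Numerically y/x = 0.256802, so x* = 12/(3 + 7.4·0.256802) = 2.4488 and y* = 0.256802·2.4488 = 0.6289.

x* = 2.4488, y* = 0.6289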